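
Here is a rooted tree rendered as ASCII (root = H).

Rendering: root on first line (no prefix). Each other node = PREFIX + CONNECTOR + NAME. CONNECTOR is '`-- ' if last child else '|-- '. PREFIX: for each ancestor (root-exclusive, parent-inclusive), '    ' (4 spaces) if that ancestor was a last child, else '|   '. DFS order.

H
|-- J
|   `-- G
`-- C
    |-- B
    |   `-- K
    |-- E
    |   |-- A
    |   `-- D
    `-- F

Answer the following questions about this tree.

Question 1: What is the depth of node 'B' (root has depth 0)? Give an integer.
Answer: 2

Derivation:
Path from root to B: H -> C -> B
Depth = number of edges = 2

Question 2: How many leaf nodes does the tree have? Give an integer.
Leaves (nodes with no children): A, D, F, G, K

Answer: 5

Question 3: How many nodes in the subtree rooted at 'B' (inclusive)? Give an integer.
Answer: 2

Derivation:
Subtree rooted at B contains: B, K
Count = 2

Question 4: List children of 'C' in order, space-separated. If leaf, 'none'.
Answer: B E F

Derivation:
Node C's children (from adjacency): B, E, F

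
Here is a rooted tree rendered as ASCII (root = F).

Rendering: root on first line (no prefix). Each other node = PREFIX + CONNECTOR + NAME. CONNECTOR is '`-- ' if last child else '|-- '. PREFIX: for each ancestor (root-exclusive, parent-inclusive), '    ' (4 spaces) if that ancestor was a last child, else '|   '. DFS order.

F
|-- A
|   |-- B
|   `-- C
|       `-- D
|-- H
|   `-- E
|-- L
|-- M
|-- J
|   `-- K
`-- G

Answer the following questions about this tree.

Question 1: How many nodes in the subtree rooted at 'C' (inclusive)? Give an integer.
Answer: 2

Derivation:
Subtree rooted at C contains: C, D
Count = 2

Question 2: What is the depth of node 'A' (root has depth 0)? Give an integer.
Path from root to A: F -> A
Depth = number of edges = 1

Answer: 1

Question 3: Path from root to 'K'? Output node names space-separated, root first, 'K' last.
Answer: F J K

Derivation:
Walk down from root: F -> J -> K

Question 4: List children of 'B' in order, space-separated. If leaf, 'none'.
Node B's children (from adjacency): (leaf)

Answer: none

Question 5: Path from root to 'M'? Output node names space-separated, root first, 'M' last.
Walk down from root: F -> M

Answer: F M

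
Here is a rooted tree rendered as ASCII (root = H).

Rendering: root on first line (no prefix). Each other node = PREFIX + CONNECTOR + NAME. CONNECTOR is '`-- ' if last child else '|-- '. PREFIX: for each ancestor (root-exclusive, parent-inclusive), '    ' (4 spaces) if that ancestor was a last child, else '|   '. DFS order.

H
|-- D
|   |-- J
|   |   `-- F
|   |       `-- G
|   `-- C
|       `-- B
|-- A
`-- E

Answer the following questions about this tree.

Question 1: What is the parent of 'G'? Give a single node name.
Answer: F

Derivation:
Scan adjacency: G appears as child of F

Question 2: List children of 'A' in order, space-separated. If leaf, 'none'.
Node A's children (from adjacency): (leaf)

Answer: none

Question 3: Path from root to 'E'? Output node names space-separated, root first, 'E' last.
Walk down from root: H -> E

Answer: H E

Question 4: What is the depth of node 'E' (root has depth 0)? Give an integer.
Path from root to E: H -> E
Depth = number of edges = 1

Answer: 1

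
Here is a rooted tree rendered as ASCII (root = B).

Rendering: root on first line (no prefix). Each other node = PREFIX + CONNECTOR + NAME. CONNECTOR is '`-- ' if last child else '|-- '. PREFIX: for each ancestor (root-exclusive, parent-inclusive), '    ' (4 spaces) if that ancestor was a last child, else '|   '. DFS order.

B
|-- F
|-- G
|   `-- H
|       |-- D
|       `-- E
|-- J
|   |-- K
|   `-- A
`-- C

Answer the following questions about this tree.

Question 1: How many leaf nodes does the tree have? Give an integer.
Leaves (nodes with no children): A, C, D, E, F, K

Answer: 6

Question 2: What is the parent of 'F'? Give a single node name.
Scan adjacency: F appears as child of B

Answer: B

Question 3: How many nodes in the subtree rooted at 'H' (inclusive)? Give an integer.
Answer: 3

Derivation:
Subtree rooted at H contains: D, E, H
Count = 3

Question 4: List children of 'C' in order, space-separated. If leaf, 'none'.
Node C's children (from adjacency): (leaf)

Answer: none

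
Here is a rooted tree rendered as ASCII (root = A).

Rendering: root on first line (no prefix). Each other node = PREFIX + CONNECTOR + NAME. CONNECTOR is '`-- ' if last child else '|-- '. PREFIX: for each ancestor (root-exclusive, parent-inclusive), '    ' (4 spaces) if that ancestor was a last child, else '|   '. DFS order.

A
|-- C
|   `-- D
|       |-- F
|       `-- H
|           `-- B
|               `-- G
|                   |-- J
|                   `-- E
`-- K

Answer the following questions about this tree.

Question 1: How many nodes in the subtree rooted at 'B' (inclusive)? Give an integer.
Subtree rooted at B contains: B, E, G, J
Count = 4

Answer: 4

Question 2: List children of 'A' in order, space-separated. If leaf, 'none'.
Answer: C K

Derivation:
Node A's children (from adjacency): C, K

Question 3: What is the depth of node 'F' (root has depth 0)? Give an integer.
Answer: 3

Derivation:
Path from root to F: A -> C -> D -> F
Depth = number of edges = 3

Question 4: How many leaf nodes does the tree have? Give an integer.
Leaves (nodes with no children): E, F, J, K

Answer: 4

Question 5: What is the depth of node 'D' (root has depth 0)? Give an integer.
Path from root to D: A -> C -> D
Depth = number of edges = 2

Answer: 2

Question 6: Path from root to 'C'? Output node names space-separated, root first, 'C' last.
Answer: A C

Derivation:
Walk down from root: A -> C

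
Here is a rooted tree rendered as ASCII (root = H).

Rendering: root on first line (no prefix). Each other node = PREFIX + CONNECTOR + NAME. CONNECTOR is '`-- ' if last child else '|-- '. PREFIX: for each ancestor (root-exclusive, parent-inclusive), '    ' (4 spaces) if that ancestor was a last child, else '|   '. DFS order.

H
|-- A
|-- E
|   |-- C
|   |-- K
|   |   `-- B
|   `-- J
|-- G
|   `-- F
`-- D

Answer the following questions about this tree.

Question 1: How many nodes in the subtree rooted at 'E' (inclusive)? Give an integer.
Answer: 5

Derivation:
Subtree rooted at E contains: B, C, E, J, K
Count = 5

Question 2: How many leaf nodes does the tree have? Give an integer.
Answer: 6

Derivation:
Leaves (nodes with no children): A, B, C, D, F, J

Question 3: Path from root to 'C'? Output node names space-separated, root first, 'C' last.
Walk down from root: H -> E -> C

Answer: H E C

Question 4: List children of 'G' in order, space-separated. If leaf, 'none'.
Answer: F

Derivation:
Node G's children (from adjacency): F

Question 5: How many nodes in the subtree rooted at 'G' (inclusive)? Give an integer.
Subtree rooted at G contains: F, G
Count = 2

Answer: 2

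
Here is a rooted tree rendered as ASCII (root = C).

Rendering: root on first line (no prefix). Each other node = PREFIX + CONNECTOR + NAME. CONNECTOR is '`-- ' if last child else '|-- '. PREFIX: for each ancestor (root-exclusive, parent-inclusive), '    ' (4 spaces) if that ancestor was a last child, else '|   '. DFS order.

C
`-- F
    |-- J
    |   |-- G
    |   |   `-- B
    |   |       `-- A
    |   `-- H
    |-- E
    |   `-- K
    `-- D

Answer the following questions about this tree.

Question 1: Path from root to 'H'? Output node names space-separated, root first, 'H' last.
Walk down from root: C -> F -> J -> H

Answer: C F J H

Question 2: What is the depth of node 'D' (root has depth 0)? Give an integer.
Answer: 2

Derivation:
Path from root to D: C -> F -> D
Depth = number of edges = 2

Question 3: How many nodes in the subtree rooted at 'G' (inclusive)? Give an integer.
Subtree rooted at G contains: A, B, G
Count = 3

Answer: 3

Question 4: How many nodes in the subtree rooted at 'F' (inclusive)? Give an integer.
Subtree rooted at F contains: A, B, D, E, F, G, H, J, K
Count = 9

Answer: 9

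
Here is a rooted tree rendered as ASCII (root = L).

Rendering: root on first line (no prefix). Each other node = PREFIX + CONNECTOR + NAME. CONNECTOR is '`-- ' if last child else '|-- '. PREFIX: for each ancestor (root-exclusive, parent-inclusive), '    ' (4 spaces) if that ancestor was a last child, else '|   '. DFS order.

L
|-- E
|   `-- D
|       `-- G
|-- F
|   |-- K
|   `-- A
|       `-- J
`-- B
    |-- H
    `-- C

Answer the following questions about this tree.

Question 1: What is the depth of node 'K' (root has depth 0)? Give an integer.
Path from root to K: L -> F -> K
Depth = number of edges = 2

Answer: 2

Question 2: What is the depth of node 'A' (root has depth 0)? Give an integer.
Answer: 2

Derivation:
Path from root to A: L -> F -> A
Depth = number of edges = 2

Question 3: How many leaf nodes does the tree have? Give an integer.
Answer: 5

Derivation:
Leaves (nodes with no children): C, G, H, J, K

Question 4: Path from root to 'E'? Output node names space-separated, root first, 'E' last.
Answer: L E

Derivation:
Walk down from root: L -> E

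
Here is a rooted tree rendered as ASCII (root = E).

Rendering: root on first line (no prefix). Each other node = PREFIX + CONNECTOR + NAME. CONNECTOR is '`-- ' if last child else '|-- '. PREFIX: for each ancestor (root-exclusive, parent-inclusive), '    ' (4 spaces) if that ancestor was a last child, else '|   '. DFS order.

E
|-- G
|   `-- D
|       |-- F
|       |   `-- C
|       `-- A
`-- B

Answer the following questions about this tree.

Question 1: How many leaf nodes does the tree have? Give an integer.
Answer: 3

Derivation:
Leaves (nodes with no children): A, B, C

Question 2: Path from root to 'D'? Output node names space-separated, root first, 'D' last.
Answer: E G D

Derivation:
Walk down from root: E -> G -> D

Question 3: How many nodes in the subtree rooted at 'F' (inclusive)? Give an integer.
Answer: 2

Derivation:
Subtree rooted at F contains: C, F
Count = 2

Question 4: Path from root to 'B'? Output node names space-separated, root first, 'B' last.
Walk down from root: E -> B

Answer: E B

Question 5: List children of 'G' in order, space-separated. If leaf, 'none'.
Node G's children (from adjacency): D

Answer: D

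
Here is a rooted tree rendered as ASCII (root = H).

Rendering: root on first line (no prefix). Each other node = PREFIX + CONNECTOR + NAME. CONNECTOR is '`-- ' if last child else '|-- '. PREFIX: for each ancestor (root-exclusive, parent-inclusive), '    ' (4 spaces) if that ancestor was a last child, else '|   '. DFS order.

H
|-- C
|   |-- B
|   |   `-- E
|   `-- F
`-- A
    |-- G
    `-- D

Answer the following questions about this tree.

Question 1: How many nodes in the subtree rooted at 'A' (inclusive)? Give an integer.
Answer: 3

Derivation:
Subtree rooted at A contains: A, D, G
Count = 3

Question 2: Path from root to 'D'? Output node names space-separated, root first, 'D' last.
Walk down from root: H -> A -> D

Answer: H A D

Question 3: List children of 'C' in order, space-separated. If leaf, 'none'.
Node C's children (from adjacency): B, F

Answer: B F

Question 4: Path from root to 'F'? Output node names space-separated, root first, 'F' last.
Answer: H C F

Derivation:
Walk down from root: H -> C -> F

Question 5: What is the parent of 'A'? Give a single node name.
Scan adjacency: A appears as child of H

Answer: H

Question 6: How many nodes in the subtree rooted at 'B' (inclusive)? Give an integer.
Subtree rooted at B contains: B, E
Count = 2

Answer: 2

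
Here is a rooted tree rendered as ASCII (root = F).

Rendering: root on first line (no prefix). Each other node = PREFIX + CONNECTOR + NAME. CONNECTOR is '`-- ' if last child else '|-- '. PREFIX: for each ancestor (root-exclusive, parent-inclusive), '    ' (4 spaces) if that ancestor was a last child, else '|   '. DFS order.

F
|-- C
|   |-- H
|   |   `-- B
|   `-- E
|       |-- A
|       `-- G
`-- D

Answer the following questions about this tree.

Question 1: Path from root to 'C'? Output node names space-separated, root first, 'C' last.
Answer: F C

Derivation:
Walk down from root: F -> C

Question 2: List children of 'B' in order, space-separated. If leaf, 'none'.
Node B's children (from adjacency): (leaf)

Answer: none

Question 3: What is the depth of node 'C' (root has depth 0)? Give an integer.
Answer: 1

Derivation:
Path from root to C: F -> C
Depth = number of edges = 1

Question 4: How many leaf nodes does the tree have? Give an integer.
Answer: 4

Derivation:
Leaves (nodes with no children): A, B, D, G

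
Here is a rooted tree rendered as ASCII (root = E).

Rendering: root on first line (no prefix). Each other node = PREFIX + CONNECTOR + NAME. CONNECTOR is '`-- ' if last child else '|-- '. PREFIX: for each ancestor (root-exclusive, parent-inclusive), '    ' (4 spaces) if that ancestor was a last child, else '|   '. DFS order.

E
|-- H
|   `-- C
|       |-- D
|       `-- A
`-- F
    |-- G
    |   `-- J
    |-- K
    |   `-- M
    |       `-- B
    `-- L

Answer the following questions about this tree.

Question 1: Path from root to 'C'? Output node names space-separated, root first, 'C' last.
Walk down from root: E -> H -> C

Answer: E H C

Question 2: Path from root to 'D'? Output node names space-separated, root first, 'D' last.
Answer: E H C D

Derivation:
Walk down from root: E -> H -> C -> D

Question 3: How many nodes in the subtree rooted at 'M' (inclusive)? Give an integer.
Subtree rooted at M contains: B, M
Count = 2

Answer: 2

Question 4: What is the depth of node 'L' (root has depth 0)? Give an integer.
Answer: 2

Derivation:
Path from root to L: E -> F -> L
Depth = number of edges = 2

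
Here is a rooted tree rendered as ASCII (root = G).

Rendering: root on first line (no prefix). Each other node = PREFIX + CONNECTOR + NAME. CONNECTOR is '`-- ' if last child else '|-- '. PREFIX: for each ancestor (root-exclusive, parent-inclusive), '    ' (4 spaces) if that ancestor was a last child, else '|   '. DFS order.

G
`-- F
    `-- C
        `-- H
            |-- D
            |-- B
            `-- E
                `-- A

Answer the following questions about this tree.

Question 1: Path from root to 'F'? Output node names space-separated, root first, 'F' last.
Walk down from root: G -> F

Answer: G F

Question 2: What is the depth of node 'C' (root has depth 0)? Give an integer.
Answer: 2

Derivation:
Path from root to C: G -> F -> C
Depth = number of edges = 2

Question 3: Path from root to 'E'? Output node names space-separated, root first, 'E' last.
Answer: G F C H E

Derivation:
Walk down from root: G -> F -> C -> H -> E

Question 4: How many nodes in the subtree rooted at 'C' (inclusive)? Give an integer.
Answer: 6

Derivation:
Subtree rooted at C contains: A, B, C, D, E, H
Count = 6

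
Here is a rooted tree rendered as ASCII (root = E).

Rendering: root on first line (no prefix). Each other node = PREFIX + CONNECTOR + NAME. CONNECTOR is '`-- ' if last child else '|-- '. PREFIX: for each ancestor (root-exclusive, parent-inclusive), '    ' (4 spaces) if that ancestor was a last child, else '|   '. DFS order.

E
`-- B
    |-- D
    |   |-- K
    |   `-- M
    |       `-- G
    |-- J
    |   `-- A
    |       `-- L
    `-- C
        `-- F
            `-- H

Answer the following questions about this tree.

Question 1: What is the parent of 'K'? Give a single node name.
Answer: D

Derivation:
Scan adjacency: K appears as child of D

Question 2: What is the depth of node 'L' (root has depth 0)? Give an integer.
Path from root to L: E -> B -> J -> A -> L
Depth = number of edges = 4

Answer: 4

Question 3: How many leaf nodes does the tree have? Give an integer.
Leaves (nodes with no children): G, H, K, L

Answer: 4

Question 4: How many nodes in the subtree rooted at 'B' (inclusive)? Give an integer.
Answer: 11

Derivation:
Subtree rooted at B contains: A, B, C, D, F, G, H, J, K, L, M
Count = 11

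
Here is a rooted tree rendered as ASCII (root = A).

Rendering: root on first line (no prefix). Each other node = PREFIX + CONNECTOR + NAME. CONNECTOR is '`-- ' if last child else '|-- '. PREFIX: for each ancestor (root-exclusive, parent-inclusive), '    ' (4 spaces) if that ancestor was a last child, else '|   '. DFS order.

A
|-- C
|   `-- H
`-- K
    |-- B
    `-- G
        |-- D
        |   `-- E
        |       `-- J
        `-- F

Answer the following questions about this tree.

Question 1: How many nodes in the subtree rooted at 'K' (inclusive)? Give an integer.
Subtree rooted at K contains: B, D, E, F, G, J, K
Count = 7

Answer: 7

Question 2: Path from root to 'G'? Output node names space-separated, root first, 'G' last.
Walk down from root: A -> K -> G

Answer: A K G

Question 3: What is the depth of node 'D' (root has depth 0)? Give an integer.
Path from root to D: A -> K -> G -> D
Depth = number of edges = 3

Answer: 3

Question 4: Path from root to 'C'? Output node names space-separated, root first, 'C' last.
Walk down from root: A -> C

Answer: A C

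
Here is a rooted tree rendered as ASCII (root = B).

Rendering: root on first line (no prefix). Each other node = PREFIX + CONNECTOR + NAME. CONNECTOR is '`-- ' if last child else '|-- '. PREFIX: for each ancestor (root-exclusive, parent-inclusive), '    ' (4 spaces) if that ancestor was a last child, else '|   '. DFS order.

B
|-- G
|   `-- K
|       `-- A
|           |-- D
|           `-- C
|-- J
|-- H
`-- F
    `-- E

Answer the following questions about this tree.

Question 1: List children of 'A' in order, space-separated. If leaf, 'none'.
Answer: D C

Derivation:
Node A's children (from adjacency): D, C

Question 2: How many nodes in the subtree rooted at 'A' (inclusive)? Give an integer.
Answer: 3

Derivation:
Subtree rooted at A contains: A, C, D
Count = 3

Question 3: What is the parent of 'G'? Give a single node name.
Answer: B

Derivation:
Scan adjacency: G appears as child of B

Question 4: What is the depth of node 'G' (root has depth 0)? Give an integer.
Answer: 1

Derivation:
Path from root to G: B -> G
Depth = number of edges = 1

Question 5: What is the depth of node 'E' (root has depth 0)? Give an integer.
Answer: 2

Derivation:
Path from root to E: B -> F -> E
Depth = number of edges = 2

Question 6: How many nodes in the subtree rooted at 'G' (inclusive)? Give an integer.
Subtree rooted at G contains: A, C, D, G, K
Count = 5

Answer: 5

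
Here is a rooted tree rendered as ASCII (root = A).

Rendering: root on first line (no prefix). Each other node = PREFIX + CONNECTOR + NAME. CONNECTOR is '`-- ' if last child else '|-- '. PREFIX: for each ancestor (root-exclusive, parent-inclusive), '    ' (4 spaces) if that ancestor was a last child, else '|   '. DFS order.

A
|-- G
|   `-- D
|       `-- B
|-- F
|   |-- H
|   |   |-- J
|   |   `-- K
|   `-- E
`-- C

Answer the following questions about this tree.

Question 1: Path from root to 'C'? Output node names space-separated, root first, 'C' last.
Answer: A C

Derivation:
Walk down from root: A -> C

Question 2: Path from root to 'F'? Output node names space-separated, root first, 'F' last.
Answer: A F

Derivation:
Walk down from root: A -> F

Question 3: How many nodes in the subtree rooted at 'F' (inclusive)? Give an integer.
Subtree rooted at F contains: E, F, H, J, K
Count = 5

Answer: 5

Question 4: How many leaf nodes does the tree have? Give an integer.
Answer: 5

Derivation:
Leaves (nodes with no children): B, C, E, J, K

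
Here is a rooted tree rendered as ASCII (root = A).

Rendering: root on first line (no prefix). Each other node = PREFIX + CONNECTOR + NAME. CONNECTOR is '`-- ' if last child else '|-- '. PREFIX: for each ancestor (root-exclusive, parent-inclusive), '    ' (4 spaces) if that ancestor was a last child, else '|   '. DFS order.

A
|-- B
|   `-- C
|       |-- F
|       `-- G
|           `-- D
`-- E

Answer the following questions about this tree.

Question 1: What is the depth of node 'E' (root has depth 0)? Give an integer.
Answer: 1

Derivation:
Path from root to E: A -> E
Depth = number of edges = 1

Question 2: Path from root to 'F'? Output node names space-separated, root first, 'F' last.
Answer: A B C F

Derivation:
Walk down from root: A -> B -> C -> F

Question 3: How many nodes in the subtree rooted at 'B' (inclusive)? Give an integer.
Subtree rooted at B contains: B, C, D, F, G
Count = 5

Answer: 5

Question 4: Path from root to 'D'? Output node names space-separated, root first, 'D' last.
Answer: A B C G D

Derivation:
Walk down from root: A -> B -> C -> G -> D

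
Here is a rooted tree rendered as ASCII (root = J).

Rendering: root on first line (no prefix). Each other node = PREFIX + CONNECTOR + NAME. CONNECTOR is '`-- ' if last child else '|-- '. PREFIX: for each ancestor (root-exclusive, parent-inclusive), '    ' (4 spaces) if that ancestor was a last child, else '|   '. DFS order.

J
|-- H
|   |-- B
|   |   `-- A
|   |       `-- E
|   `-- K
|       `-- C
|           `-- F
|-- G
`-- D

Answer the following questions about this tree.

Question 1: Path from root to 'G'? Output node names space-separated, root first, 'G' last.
Walk down from root: J -> G

Answer: J G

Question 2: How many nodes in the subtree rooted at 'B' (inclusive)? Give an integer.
Subtree rooted at B contains: A, B, E
Count = 3

Answer: 3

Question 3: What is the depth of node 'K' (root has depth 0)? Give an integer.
Path from root to K: J -> H -> K
Depth = number of edges = 2

Answer: 2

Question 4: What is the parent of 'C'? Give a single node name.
Scan adjacency: C appears as child of K

Answer: K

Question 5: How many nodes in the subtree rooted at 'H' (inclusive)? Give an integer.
Answer: 7

Derivation:
Subtree rooted at H contains: A, B, C, E, F, H, K
Count = 7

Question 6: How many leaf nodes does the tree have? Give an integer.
Answer: 4

Derivation:
Leaves (nodes with no children): D, E, F, G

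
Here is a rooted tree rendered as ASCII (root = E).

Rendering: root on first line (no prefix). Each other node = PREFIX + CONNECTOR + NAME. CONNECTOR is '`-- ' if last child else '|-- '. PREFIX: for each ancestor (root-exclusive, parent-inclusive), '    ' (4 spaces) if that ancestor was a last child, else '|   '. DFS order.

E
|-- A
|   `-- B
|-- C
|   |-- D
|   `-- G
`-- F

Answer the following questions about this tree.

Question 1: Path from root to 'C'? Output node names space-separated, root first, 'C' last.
Answer: E C

Derivation:
Walk down from root: E -> C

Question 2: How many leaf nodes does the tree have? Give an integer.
Answer: 4

Derivation:
Leaves (nodes with no children): B, D, F, G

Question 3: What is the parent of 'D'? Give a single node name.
Scan adjacency: D appears as child of C

Answer: C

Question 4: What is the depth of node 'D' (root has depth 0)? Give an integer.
Path from root to D: E -> C -> D
Depth = number of edges = 2

Answer: 2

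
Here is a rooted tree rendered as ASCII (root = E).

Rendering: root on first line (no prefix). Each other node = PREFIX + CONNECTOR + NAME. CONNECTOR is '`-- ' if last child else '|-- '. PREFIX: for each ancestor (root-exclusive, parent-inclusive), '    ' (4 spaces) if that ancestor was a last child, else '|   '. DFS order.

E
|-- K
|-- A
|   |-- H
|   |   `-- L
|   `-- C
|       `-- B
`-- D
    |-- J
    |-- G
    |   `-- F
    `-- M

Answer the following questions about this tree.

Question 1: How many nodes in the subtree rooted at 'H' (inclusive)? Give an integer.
Answer: 2

Derivation:
Subtree rooted at H contains: H, L
Count = 2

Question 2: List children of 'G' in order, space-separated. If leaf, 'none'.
Answer: F

Derivation:
Node G's children (from adjacency): F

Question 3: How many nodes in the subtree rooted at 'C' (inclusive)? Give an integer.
Answer: 2

Derivation:
Subtree rooted at C contains: B, C
Count = 2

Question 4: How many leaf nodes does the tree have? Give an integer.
Answer: 6

Derivation:
Leaves (nodes with no children): B, F, J, K, L, M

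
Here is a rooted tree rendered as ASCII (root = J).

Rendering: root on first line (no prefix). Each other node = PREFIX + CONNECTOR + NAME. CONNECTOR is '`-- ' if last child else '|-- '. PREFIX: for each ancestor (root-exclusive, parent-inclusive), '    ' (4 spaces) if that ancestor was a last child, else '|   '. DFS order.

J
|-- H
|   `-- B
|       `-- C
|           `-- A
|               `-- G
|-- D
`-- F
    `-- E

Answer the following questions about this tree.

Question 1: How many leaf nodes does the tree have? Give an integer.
Answer: 3

Derivation:
Leaves (nodes with no children): D, E, G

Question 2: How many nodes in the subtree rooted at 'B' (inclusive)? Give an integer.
Answer: 4

Derivation:
Subtree rooted at B contains: A, B, C, G
Count = 4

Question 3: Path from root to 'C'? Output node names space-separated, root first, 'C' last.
Walk down from root: J -> H -> B -> C

Answer: J H B C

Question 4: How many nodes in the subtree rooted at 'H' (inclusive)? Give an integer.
Answer: 5

Derivation:
Subtree rooted at H contains: A, B, C, G, H
Count = 5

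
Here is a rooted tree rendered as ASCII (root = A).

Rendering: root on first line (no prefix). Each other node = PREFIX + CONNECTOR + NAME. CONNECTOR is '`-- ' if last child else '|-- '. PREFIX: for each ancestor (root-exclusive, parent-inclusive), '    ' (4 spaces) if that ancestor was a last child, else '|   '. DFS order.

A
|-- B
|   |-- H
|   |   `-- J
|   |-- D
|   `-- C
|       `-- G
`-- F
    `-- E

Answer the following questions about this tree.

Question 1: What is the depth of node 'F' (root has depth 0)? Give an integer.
Answer: 1

Derivation:
Path from root to F: A -> F
Depth = number of edges = 1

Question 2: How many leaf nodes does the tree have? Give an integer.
Answer: 4

Derivation:
Leaves (nodes with no children): D, E, G, J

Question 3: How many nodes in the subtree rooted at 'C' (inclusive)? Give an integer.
Answer: 2

Derivation:
Subtree rooted at C contains: C, G
Count = 2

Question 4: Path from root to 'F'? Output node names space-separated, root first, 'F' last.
Walk down from root: A -> F

Answer: A F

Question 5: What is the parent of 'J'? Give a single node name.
Answer: H

Derivation:
Scan adjacency: J appears as child of H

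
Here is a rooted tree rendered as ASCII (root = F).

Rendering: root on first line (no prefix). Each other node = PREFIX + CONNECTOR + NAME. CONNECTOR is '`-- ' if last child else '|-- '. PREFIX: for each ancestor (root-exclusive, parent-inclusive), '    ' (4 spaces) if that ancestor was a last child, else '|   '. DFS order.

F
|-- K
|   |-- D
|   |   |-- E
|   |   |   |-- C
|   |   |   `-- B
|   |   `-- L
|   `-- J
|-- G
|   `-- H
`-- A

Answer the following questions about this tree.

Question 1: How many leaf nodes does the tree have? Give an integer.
Leaves (nodes with no children): A, B, C, H, J, L

Answer: 6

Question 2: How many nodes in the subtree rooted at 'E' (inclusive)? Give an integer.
Subtree rooted at E contains: B, C, E
Count = 3

Answer: 3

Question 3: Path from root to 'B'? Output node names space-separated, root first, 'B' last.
Walk down from root: F -> K -> D -> E -> B

Answer: F K D E B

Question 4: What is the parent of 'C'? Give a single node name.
Answer: E

Derivation:
Scan adjacency: C appears as child of E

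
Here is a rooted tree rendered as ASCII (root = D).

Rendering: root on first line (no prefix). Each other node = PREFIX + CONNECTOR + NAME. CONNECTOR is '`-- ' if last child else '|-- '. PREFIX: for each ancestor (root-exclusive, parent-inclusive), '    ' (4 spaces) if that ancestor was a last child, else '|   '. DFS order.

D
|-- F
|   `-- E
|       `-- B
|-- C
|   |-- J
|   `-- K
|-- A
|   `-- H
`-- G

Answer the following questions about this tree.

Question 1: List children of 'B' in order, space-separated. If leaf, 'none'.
Answer: none

Derivation:
Node B's children (from adjacency): (leaf)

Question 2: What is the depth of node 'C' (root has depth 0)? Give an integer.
Path from root to C: D -> C
Depth = number of edges = 1

Answer: 1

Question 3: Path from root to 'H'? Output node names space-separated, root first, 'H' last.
Walk down from root: D -> A -> H

Answer: D A H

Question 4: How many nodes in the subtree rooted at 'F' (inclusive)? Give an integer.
Answer: 3

Derivation:
Subtree rooted at F contains: B, E, F
Count = 3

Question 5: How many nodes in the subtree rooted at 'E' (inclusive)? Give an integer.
Answer: 2

Derivation:
Subtree rooted at E contains: B, E
Count = 2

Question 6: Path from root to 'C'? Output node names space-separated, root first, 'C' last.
Walk down from root: D -> C

Answer: D C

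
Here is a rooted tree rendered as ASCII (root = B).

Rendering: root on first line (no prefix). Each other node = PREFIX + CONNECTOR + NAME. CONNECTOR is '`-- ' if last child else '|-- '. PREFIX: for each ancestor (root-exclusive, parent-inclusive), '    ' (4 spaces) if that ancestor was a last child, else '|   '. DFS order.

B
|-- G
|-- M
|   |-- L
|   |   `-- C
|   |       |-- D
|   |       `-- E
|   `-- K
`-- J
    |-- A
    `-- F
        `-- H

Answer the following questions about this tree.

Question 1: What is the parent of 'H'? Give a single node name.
Scan adjacency: H appears as child of F

Answer: F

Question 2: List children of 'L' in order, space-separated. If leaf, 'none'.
Node L's children (from adjacency): C

Answer: C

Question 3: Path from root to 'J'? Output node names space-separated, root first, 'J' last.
Walk down from root: B -> J

Answer: B J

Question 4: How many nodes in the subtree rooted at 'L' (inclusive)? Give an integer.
Subtree rooted at L contains: C, D, E, L
Count = 4

Answer: 4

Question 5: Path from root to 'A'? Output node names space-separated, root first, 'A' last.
Walk down from root: B -> J -> A

Answer: B J A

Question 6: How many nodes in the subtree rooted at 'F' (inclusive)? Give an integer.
Answer: 2

Derivation:
Subtree rooted at F contains: F, H
Count = 2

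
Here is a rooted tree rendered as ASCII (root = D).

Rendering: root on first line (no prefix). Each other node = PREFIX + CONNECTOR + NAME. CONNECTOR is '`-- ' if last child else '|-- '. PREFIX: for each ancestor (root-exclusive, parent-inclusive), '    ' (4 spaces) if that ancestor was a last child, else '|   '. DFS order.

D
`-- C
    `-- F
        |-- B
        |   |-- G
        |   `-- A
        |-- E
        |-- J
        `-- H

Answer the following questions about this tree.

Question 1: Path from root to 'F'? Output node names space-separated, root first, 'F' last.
Walk down from root: D -> C -> F

Answer: D C F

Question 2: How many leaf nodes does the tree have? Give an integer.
Leaves (nodes with no children): A, E, G, H, J

Answer: 5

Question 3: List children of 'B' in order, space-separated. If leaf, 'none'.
Node B's children (from adjacency): G, A

Answer: G A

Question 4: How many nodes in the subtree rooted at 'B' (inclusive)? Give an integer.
Answer: 3

Derivation:
Subtree rooted at B contains: A, B, G
Count = 3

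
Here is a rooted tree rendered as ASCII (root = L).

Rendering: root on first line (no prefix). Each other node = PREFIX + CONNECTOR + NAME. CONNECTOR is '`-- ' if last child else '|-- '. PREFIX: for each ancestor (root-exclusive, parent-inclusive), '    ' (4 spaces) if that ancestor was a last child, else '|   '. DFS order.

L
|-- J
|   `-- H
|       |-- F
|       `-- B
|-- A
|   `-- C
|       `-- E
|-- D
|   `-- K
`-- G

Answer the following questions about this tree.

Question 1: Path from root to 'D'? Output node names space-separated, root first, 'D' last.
Answer: L D

Derivation:
Walk down from root: L -> D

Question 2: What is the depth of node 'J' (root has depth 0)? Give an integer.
Path from root to J: L -> J
Depth = number of edges = 1

Answer: 1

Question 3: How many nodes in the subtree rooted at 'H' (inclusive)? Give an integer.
Subtree rooted at H contains: B, F, H
Count = 3

Answer: 3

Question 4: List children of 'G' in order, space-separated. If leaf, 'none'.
Answer: none

Derivation:
Node G's children (from adjacency): (leaf)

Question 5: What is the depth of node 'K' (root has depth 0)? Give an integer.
Path from root to K: L -> D -> K
Depth = number of edges = 2

Answer: 2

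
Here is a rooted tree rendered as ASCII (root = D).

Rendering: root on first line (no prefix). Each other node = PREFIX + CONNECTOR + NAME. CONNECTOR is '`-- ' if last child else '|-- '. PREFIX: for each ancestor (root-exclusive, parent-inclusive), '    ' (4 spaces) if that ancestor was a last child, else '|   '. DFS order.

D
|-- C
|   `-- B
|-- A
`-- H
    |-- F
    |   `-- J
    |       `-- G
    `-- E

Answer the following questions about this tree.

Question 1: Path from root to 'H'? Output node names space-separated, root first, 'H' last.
Walk down from root: D -> H

Answer: D H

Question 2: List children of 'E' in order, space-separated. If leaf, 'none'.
Answer: none

Derivation:
Node E's children (from adjacency): (leaf)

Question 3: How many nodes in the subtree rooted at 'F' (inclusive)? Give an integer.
Subtree rooted at F contains: F, G, J
Count = 3

Answer: 3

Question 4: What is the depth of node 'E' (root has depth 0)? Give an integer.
Answer: 2

Derivation:
Path from root to E: D -> H -> E
Depth = number of edges = 2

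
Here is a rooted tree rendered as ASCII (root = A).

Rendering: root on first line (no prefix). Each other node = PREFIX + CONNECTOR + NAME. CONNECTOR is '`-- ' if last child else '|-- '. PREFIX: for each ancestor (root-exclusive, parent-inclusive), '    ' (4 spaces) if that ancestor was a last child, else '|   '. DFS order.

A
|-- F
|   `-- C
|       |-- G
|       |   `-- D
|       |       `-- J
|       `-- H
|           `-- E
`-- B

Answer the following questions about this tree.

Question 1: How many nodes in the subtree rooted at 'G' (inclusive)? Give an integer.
Answer: 3

Derivation:
Subtree rooted at G contains: D, G, J
Count = 3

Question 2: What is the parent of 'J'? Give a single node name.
Scan adjacency: J appears as child of D

Answer: D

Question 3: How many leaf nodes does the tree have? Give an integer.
Answer: 3

Derivation:
Leaves (nodes with no children): B, E, J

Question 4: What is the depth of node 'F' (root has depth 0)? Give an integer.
Answer: 1

Derivation:
Path from root to F: A -> F
Depth = number of edges = 1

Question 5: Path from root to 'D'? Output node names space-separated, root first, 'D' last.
Answer: A F C G D

Derivation:
Walk down from root: A -> F -> C -> G -> D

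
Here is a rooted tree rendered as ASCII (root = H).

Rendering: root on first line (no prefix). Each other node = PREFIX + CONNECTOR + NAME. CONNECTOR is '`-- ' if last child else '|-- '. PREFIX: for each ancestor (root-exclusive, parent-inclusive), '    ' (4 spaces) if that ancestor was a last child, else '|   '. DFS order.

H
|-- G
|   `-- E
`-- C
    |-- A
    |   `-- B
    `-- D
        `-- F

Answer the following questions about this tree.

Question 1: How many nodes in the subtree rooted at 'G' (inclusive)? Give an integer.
Answer: 2

Derivation:
Subtree rooted at G contains: E, G
Count = 2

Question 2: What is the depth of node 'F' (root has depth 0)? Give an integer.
Path from root to F: H -> C -> D -> F
Depth = number of edges = 3

Answer: 3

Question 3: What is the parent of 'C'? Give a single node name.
Answer: H

Derivation:
Scan adjacency: C appears as child of H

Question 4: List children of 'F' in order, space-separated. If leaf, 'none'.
Node F's children (from adjacency): (leaf)

Answer: none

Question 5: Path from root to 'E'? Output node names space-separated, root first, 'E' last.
Answer: H G E

Derivation:
Walk down from root: H -> G -> E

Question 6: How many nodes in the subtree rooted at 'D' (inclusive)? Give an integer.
Answer: 2

Derivation:
Subtree rooted at D contains: D, F
Count = 2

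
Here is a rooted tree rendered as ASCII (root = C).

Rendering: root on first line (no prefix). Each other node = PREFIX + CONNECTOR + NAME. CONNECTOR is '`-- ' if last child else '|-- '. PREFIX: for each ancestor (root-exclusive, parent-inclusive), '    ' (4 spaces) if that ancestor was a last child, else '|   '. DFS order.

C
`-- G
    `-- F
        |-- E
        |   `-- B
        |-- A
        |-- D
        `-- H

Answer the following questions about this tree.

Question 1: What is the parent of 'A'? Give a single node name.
Scan adjacency: A appears as child of F

Answer: F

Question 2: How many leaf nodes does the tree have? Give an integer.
Answer: 4

Derivation:
Leaves (nodes with no children): A, B, D, H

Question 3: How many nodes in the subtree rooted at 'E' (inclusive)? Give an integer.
Answer: 2

Derivation:
Subtree rooted at E contains: B, E
Count = 2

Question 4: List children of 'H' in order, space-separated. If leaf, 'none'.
Answer: none

Derivation:
Node H's children (from adjacency): (leaf)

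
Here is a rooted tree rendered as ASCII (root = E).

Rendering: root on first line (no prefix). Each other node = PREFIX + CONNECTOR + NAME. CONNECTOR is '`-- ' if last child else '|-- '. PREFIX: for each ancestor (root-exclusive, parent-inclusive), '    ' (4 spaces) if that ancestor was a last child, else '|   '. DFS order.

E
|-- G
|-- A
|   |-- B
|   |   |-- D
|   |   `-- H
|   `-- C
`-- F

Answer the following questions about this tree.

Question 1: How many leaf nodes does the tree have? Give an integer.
Leaves (nodes with no children): C, D, F, G, H

Answer: 5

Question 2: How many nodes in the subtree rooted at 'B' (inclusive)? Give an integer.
Answer: 3

Derivation:
Subtree rooted at B contains: B, D, H
Count = 3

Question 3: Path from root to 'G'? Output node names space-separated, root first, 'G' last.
Answer: E G

Derivation:
Walk down from root: E -> G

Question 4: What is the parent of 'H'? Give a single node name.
Answer: B

Derivation:
Scan adjacency: H appears as child of B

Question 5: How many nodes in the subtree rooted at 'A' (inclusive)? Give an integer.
Subtree rooted at A contains: A, B, C, D, H
Count = 5

Answer: 5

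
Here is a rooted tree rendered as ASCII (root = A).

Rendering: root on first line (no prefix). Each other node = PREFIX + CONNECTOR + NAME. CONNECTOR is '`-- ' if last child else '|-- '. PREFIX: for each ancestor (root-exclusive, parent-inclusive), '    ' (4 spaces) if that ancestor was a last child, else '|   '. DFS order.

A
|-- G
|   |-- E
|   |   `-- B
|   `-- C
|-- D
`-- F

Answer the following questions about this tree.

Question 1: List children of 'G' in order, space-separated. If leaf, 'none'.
Node G's children (from adjacency): E, C

Answer: E C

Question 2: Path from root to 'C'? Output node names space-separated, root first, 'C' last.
Answer: A G C

Derivation:
Walk down from root: A -> G -> C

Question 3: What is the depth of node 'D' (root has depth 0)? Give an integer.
Answer: 1

Derivation:
Path from root to D: A -> D
Depth = number of edges = 1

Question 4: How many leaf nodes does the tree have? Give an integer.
Leaves (nodes with no children): B, C, D, F

Answer: 4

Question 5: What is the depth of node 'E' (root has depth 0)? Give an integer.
Answer: 2

Derivation:
Path from root to E: A -> G -> E
Depth = number of edges = 2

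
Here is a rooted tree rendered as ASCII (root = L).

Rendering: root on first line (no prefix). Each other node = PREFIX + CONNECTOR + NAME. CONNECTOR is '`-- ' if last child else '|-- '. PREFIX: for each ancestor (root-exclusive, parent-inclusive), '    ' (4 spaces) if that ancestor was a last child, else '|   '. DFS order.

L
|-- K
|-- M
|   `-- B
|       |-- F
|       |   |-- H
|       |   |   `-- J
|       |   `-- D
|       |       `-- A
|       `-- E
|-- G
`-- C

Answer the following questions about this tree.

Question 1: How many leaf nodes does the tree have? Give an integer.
Leaves (nodes with no children): A, C, E, G, J, K

Answer: 6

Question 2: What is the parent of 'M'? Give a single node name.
Answer: L

Derivation:
Scan adjacency: M appears as child of L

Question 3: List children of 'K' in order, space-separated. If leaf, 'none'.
Node K's children (from adjacency): (leaf)

Answer: none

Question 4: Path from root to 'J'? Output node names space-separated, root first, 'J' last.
Walk down from root: L -> M -> B -> F -> H -> J

Answer: L M B F H J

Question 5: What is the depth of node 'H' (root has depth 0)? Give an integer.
Path from root to H: L -> M -> B -> F -> H
Depth = number of edges = 4

Answer: 4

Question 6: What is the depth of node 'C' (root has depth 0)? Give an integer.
Answer: 1

Derivation:
Path from root to C: L -> C
Depth = number of edges = 1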